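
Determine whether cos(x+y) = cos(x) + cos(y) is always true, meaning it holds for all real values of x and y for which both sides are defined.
Claim: cos(x+y) = cos(x) + cos(y).
Test a specific point where both sides are defined: x = π/4, y = π/2.
LHS = cos(x+y) ≈ -0.7071
RHS = cos(x) + cos(y) ≈ 0.7071
Since -0.7071 ≠ 0.7071, the equation fails at this point, so it cannot hold for all real values of x and y for which both sides are defined.
The correct expansion is cos(x+y) = cos(x)cos(y) - sin(x)sin(y); cosine is not additive.

Conclusion: No, this is NOT an identity.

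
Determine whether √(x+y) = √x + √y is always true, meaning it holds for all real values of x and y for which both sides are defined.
No, this is NOT an identity.

Claim: √(x+y) = √x + √y.
Test a specific point where both sides are defined: x = 3, y = 3/2.
LHS = √(x+y) ≈ 2.1213
RHS = √x + √y ≈ 2.9568
Since 2.1213 ≠ 2.9568, the equation fails at this point, so it cannot hold for all real values of x and y for which both sides are defined.
Squaring the right side gives x + 2√(xy) + y, not x + y.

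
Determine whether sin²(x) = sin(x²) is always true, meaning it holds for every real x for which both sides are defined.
Claim: sin²(x) = sin(x²).
Test a specific point where both sides are defined: x = -π/3.
LHS = sin²(x) ≈ 0.7500
RHS = sin(x²) ≈ 0.8897
Since 0.7500 ≠ 0.8897, the equation fails at this point, so it cannot hold for every real x for which both sides are defined.
sin²(x) means (sin x)², squaring the output; sin(x²) squares the input. These are different functions.

Conclusion: No, this is NOT an identity.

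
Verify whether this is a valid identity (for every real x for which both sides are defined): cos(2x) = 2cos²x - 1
Yes, this is an identity.

Claim: cos(2x) = 2cos²x - 1.
Reasoning: cos(2x) = cos²x - sin²x. Replace sin²x by 1 - cos²x: cos²x - (1 - cos²x) = 2cos²x - 1.
So the two sides agree for every real x for which both sides are defined.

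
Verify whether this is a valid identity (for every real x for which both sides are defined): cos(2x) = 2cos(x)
No, this is NOT an identity.

Claim: cos(2x) = 2cos(x).
Test a specific point where both sides are defined: x = π/6.
LHS = cos(2x) ≈ 0.5000
RHS = 2cos(x) ≈ 1.7321
Since 0.5000 ≠ 1.7321, the equation fails at this point, so it cannot hold for every real x for which both sides are defined.
The correct double-angle formula is cos(2x) = cos²x - sin²x.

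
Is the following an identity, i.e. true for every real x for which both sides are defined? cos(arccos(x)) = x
Yes, this is an identity.

Claim: cos(arccos(x)) = x.
Reasoning: For -1 ≤ x ≤ 1 (where arccos is defined), arccos(x) is by definition an angle whose cosine equals x. Taking the cosine of that angle returns x. (Note the other order, arccos(cos x) = x, is NOT an identity.)
So the two sides agree for every real x for which both sides are defined.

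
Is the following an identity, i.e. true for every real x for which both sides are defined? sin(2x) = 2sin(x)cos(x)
Yes, this is an identity.

Claim: sin(2x) = 2sin(x)cos(x).
Reasoning: Put y = x in the addition formula sin(x+y) = sin(x)cos(y) + cos(x)sin(y): sin(2x) = sin(x)cos(x) + cos(x)sin(x) = 2sin(x)cos(x).
So the two sides agree for every real x for which both sides are defined.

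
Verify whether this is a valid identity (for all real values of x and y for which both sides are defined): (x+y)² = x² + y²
No, this is NOT an identity.

Claim: (x+y)² = x² + y².
Test a specific point where both sides are defined: x = 3/2, y = 3/2.
LHS = (x+y)² ≈ 9.0000
RHS = x² + y² ≈ 4.5000
Since 9.0000 ≠ 4.5000, the equation fails at this point, so it cannot hold for all real values of x and y for which both sides are defined.
The correct expansion is (x+y)² = x² + 2xy + y²; the cross term 2xy is missing.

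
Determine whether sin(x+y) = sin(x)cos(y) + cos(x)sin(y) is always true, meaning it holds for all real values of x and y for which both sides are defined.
Yes, this is an identity.

Claim: sin(x+y) = sin(x)cos(y) + cos(x)sin(y).
Reasoning: By Euler's formula e^(i(x+y)) = e^(ix)·e^(iy) = (cos x + i·sin x)(cos y + i·sin y). The imaginary part of the left side is sin(x+y); the imaginary part of the product is sin(x)cos(y) + cos(x)sin(y).
So the two sides agree for all real values of x and y for which both sides are defined.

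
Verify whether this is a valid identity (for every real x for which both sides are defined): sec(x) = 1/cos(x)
Yes, this is an identity.

Claim: sec(x) = 1/cos(x).
Reasoning: sec(x) is by definition the reciprocal of cos(x), wherever cos(x) ≠ 0.
So the two sides agree for every real x for which both sides are defined.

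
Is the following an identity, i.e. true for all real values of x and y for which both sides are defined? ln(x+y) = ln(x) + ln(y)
No, this is NOT an identity.

Claim: ln(x+y) = ln(x) + ln(y).
Test a specific point where both sides are defined: x = 3/2, y = 4.
LHS = ln(x+y) ≈ 1.7047
RHS = ln(x) + ln(y) ≈ 1.7918
Since 1.7047 ≠ 1.7918, the equation fails at this point, so it cannot hold for all real values of x and y for which both sides are defined.
ln(x) + ln(y) = ln(xy), not ln(x+y).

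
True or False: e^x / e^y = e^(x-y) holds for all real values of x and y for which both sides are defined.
Claim: e^x / e^y = e^(x-y).
Reasoning: 1/e^y = e^(-y), so e^x / e^y = e^x · e^(-y) = e^(x + (-y)) = e^(x-y) by the product rule for exponents.
So the two sides agree for all real values of x and y for which both sides are defined.

Conclusion: True.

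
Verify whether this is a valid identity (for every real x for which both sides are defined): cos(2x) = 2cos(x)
No, this is NOT an identity.

Claim: cos(2x) = 2cos(x).
Test a specific point where both sides are defined: x = π.
LHS = cos(2x) ≈ 1.0000
RHS = 2cos(x) ≈ -2.0000
Since 1.0000 ≠ -2.0000, the equation fails at this point, so it cannot hold for every real x for which both sides are defined.
The correct double-angle formula is cos(2x) = cos²x - sin²x.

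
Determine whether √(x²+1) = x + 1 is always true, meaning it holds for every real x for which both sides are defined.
Claim: √(x²+1) = x + 1.
Test a specific point where both sides are defined: x = 4.
LHS = √(x²+1) ≈ 4.1231
RHS = x + 1 ≈ 5.0000
Since 4.1231 ≠ 5.0000, the equation fails at this point, so it cannot hold for every real x for which both sides are defined.
(x+1)² = x² + 2x + 1 ≠ x² + 1 unless x = 0.

Conclusion: No, this is NOT an identity.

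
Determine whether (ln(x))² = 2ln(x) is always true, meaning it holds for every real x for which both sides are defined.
No, this is NOT an identity.

Claim: (ln(x))² = 2ln(x).
Test a specific point where both sides are defined: x = 2.
LHS = (ln(x))² ≈ 0.4805
RHS = 2ln(x) ≈ 1.3863
Since 0.4805 ≠ 1.3863, the equation fails at this point, so it cannot hold for every real x for which both sides are defined.
2ln(x) equals ln(x²), which is not the same as (ln x)².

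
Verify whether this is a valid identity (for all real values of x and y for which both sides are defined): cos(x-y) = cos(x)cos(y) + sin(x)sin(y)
Claim: cos(x-y) = cos(x)cos(y) + sin(x)sin(y).
Reasoning: Replace y by -y in cos(x+y) = cos(x)cos(y) - sin(x)sin(y) and use cos(-y) = cos(y), sin(-y) = -sin(y): cos(x-y) = cos(x)cos(y) + sin(x)sin(y).
So the two sides agree for all real values of x and y for which both sides are defined.

Conclusion: Yes, this is an identity.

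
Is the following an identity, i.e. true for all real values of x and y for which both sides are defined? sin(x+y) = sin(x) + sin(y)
No, this is NOT an identity.

Claim: sin(x+y) = sin(x) + sin(y).
Test a specific point where both sides are defined: x = π/3, y = π/2.
LHS = sin(x+y) ≈ 0.5000
RHS = sin(x) + sin(y) ≈ 1.8660
Since 0.5000 ≠ 1.8660, the equation fails at this point, so it cannot hold for all real values of x and y for which both sides are defined.
The correct expansion is sin(x+y) = sin(x)cos(y) + cos(x)sin(y); sine is not additive.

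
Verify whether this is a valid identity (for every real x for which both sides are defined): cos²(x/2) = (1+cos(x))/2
Yes, this is an identity.

Claim: cos²(x/2) = (1+cos(x))/2.
Reasoning: Use cos(2θ) = 2cos²θ - 1 with θ = x/2: cos(x) = 2cos²(x/2) - 1. Solving for cos²(x/2) gives (1 + cos(x))/2.
So the two sides agree for every real x for which both sides are defined.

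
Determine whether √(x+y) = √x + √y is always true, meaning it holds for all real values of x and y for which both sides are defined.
Claim: √(x+y) = √x + √y.
Test a specific point where both sides are defined: x = 4, y = 2.
LHS = √(x+y) ≈ 2.4495
RHS = √x + √y ≈ 3.4142
Since 2.4495 ≠ 3.4142, the equation fails at this point, so it cannot hold for all real values of x and y for which both sides are defined.
Squaring the right side gives x + 2√(xy) + y, not x + y.

Conclusion: No, this is NOT an identity.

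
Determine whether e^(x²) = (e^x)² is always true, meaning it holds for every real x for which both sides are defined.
No, this is NOT an identity.

Claim: e^(x²) = (e^x)².
Test a specific point where both sides are defined: x = 1.
LHS = e^(x²) ≈ 2.7183
RHS = (e^x)² ≈ 7.3891
Since 2.7183 ≠ 7.3891, the equation fails at this point, so it cannot hold for every real x for which both sides are defined.
(e^x)² = e^(2x), and 2x ≠ x² in general.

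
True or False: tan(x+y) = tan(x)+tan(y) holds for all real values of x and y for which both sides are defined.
False.

Claim: tan(x+y) = tan(x)+tan(y).
Test a specific point where both sides are defined: x = π/4, y = π/3.
LHS = tan(x+y) ≈ -3.7321
RHS = tan(x)+tan(y) ≈ 2.7321
Since -3.7321 ≠ 2.7321, the equation fails at this point, so it cannot hold for all real values of x and y for which both sides are defined.
The correct formula is tan(x+y) = (tan(x) + tan(y))/(1 - tan(x)tan(y)).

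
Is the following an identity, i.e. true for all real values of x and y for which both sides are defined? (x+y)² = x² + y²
No, this is NOT an identity.

Claim: (x+y)² = x² + y².
Test a specific point where both sides are defined: x = -3, y = 1/2.
LHS = (x+y)² ≈ 6.2500
RHS = x² + y² ≈ 9.2500
Since 6.2500 ≠ 9.2500, the equation fails at this point, so it cannot hold for all real values of x and y for which both sides are defined.
The correct expansion is (x+y)² = x² + 2xy + y²; the cross term 2xy is missing.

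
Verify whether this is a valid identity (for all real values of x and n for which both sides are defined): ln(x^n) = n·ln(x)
Yes, this is an identity.

Claim: ln(x^n) = n·ln(x).
Reasoning: The right side requires x > 0. For x > 0, x^n = (e^(ln x))^n = e^(n·ln x), so taking ln of both sides gives ln(x^n) = n·ln(x).
So the two sides agree for all real values of x and n for which both sides are defined.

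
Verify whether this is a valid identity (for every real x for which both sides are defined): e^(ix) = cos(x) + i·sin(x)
Yes, this is an identity.

Claim: e^(ix) = cos(x) + i·sin(x).
Reasoning: Euler's formula. Expand e^(ix) = Σ (ix)^k / k!. Since i² = -1, the even-k terms are Σ (-1)^m x^(2m)/(2m)! = cos(x) and the odd-k terms are i · Σ (-1)^m x^(2m+1)/(2m+1)! = i·sin(x).
So the two sides agree for every real x for which both sides are defined.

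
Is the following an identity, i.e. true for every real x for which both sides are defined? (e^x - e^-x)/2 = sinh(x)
Yes, this is an identity.

Claim: (e^x - e^-x)/2 = sinh(x).
Reasoning: This is exactly the definition of the hyperbolic sine: sinh(x) := (e^x - e^-x)/2.
So the two sides agree for every real x for which both sides are defined.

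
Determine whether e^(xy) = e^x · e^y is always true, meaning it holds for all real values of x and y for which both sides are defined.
Claim: e^(xy) = e^x · e^y.
Test a specific point where both sides are defined: x = 3/2, y = -1.
LHS = e^(xy) ≈ 0.2231
RHS = e^x · e^y ≈ 1.6487
Since 0.2231 ≠ 1.6487, the equation fails at this point, so it cannot hold for all real values of x and y for which both sides are defined.
e^x · e^y = e^(x+y), not e^(xy).

Conclusion: No, this is NOT an identity.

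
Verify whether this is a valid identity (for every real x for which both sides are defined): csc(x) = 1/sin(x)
Claim: csc(x) = 1/sin(x).
Reasoning: csc(x) is by definition the reciprocal of sin(x), wherever sin(x) ≠ 0.
So the two sides agree for every real x for which both sides are defined.

Conclusion: Yes, this is an identity.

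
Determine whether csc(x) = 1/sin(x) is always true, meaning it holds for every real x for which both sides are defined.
Claim: csc(x) = 1/sin(x).
Reasoning: csc(x) is by definition the reciprocal of sin(x), wherever sin(x) ≠ 0.
So the two sides agree for every real x for which both sides are defined.

Conclusion: Yes, this is an identity.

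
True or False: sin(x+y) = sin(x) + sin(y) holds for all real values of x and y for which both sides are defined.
False.

Claim: sin(x+y) = sin(x) + sin(y).
Test a specific point where both sides are defined: x = 2π/3, y = π/6.
LHS = sin(x+y) ≈ 0.5000
RHS = sin(x) + sin(y) ≈ 1.3660
Since 0.5000 ≠ 1.3660, the equation fails at this point, so it cannot hold for all real values of x and y for which both sides are defined.
The correct expansion is sin(x+y) = sin(x)cos(y) + cos(x)sin(y); sine is not additive.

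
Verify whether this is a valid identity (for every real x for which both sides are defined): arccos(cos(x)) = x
No, this is NOT an identity.

Claim: arccos(cos(x)) = x.
Test a specific point where both sides are defined: x = -π/3.
LHS = arccos(cos(x)) ≈ 1.0472
RHS = x ≈ -1.0472
Since 1.0472 ≠ -1.0472, the equation fails at this point, so it cannot hold for every real x for which both sides are defined.
arccos only returns values in [0, π], so arccos(cos(x)) = x holds only for x in that interval, not for all real x.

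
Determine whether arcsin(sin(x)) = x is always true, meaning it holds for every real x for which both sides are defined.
Claim: arcsin(sin(x)) = x.
Test a specific point where both sides are defined: x = 3π/4.
LHS = arcsin(sin(x)) ≈ 0.7854
RHS = x ≈ 2.3562
Since 0.7854 ≠ 2.3562, the equation fails at this point, so it cannot hold for every real x for which both sides are defined.
arcsin only returns values in [-π/2, π/2], so arcsin(sin(x)) = x holds only for x in that interval, not for all real x.

Conclusion: No, this is NOT an identity.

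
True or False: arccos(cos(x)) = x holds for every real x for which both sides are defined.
False.

Claim: arccos(cos(x)) = x.
Test a specific point where both sides are defined: x = -π/6.
LHS = arccos(cos(x)) ≈ 0.5236
RHS = x ≈ -0.5236
Since 0.5236 ≠ -0.5236, the equation fails at this point, so it cannot hold for every real x for which both sides are defined.
arccos only returns values in [0, π], so arccos(cos(x)) = x holds only for x in that interval, not for all real x.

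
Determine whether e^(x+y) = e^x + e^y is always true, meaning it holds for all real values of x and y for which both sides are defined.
No, this is NOT an identity.

Claim: e^(x+y) = e^x + e^y.
Test a specific point where both sides are defined: x = 3/2, y = 5.
LHS = e^(x+y) ≈ 665.1416
RHS = e^x + e^y ≈ 152.8948
Since 665.1416 ≠ 152.8948, the equation fails at this point, so it cannot hold for all real values of x and y for which both sides are defined.
The correct rule is e^(x+y) = e^x · e^y (a product, not a sum).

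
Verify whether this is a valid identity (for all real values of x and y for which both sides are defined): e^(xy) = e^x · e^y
No, this is NOT an identity.

Claim: e^(xy) = e^x · e^y.
Test a specific point where both sides are defined: x = 3, y = -1.
LHS = e^(xy) ≈ 0.0498
RHS = e^x · e^y ≈ 7.3891
Since 0.0498 ≠ 7.3891, the equation fails at this point, so it cannot hold for all real values of x and y for which both sides are defined.
e^x · e^y = e^(x+y), not e^(xy).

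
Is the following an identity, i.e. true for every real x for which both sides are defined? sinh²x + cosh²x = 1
No, this is NOT an identity.

Claim: sinh²x + cosh²x = 1.
Test a specific point where both sides are defined: x = 3.
LHS = sinh²x + cosh²x ≈ 201.7156
RHS = 1 ≈ 1.0000
Since 201.7156 ≠ 1.0000, the equation fails at this point, so it cannot hold for every real x for which both sides are defined.
The correct hyperbolic identity is cosh²x - sinh²x = 1 (a difference); the sum sinh²x + cosh²x equals cosh(2x).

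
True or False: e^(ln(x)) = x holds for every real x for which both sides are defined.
Claim: e^(ln(x)) = x.
Reasoning: For x > 0, ln(x) is by definition the exponent p such that e^p = x. Raising e to that exponent therefore returns x: e^(ln x) = x.
So the two sides agree for every real x for which both sides are defined.

Conclusion: True.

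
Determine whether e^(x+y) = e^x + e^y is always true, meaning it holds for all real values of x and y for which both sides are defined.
Claim: e^(x+y) = e^x + e^y.
Test a specific point where both sides are defined: x = 3, y = -1.
LHS = e^(x+y) ≈ 7.3891
RHS = e^x + e^y ≈ 20.4534
Since 7.3891 ≠ 20.4534, the equation fails at this point, so it cannot hold for all real values of x and y for which both sides are defined.
The correct rule is e^(x+y) = e^x · e^y (a product, not a sum).

Conclusion: No, this is NOT an identity.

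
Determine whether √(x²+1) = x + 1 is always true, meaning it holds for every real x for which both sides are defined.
Claim: √(x²+1) = x + 1.
Test a specific point where both sides are defined: x = 1/2.
LHS = √(x²+1) ≈ 1.1180
RHS = x + 1 ≈ 1.5000
Since 1.1180 ≠ 1.5000, the equation fails at this point, so it cannot hold for every real x for which both sides are defined.
(x+1)² = x² + 2x + 1 ≠ x² + 1 unless x = 0.

Conclusion: No, this is NOT an identity.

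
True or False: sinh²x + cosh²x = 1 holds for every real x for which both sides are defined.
Claim: sinh²x + cosh²x = 1.
Test a specific point where both sides are defined: x = 1.
LHS = sinh²x + cosh²x ≈ 3.7622
RHS = 1 ≈ 1.0000
Since 3.7622 ≠ 1.0000, the equation fails at this point, so it cannot hold for every real x for which both sides are defined.
The correct hyperbolic identity is cosh²x - sinh²x = 1 (a difference); the sum sinh²x + cosh²x equals cosh(2x).

Conclusion: False.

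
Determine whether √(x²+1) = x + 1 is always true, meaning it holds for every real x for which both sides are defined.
No, this is NOT an identity.

Claim: √(x²+1) = x + 1.
Test a specific point where both sides are defined: x = -2.
LHS = √(x²+1) ≈ 2.2361
RHS = x + 1 ≈ -1.0000
Since 2.2361 ≠ -1.0000, the equation fails at this point, so it cannot hold for every real x for which both sides are defined.
(x+1)² = x² + 2x + 1 ≠ x² + 1 unless x = 0.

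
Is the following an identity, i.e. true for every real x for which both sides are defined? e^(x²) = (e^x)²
No, this is NOT an identity.

Claim: e^(x²) = (e^x)².
Test a specific point where both sides are defined: x = -1.
LHS = e^(x²) ≈ 2.7183
RHS = (e^x)² ≈ 0.1353
Since 2.7183 ≠ 0.1353, the equation fails at this point, so it cannot hold for every real x for which both sides are defined.
(e^x)² = e^(2x), and 2x ≠ x² in general.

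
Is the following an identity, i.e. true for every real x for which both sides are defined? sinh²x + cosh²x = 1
Claim: sinh²x + cosh²x = 1.
Test a specific point where both sides are defined: x = 3/2.
LHS = sinh²x + cosh²x ≈ 10.0677
RHS = 1 ≈ 1.0000
Since 10.0677 ≠ 1.0000, the equation fails at this point, so it cannot hold for every real x for which both sides are defined.
The correct hyperbolic identity is cosh²x - sinh²x = 1 (a difference); the sum sinh²x + cosh²x equals cosh(2x).

Conclusion: No, this is NOT an identity.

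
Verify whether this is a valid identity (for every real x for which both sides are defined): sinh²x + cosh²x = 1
No, this is NOT an identity.

Claim: sinh²x + cosh²x = 1.
Test a specific point where both sides are defined: x = -1.
LHS = sinh²x + cosh²x ≈ 3.7622
RHS = 1 ≈ 1.0000
Since 3.7622 ≠ 1.0000, the equation fails at this point, so it cannot hold for every real x for which both sides are defined.
The correct hyperbolic identity is cosh²x - sinh²x = 1 (a difference); the sum sinh²x + cosh²x equals cosh(2x).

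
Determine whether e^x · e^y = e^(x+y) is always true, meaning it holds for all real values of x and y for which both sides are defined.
Claim: e^x · e^y = e^(x+y).
Reasoning: This is the law of exponents for a common base: multiplying powers adds exponents. E.g. from the series, (Σ x^j/j!)(Σ y^k/k!) = Σ_m (Σ_{j+k=m} x^j y^k/(j!k!)) = Σ_m (x+y)^m/m! by the binomial theorem.
So the two sides agree for all real values of x and y for which both sides are defined.

Conclusion: Yes, this is an identity.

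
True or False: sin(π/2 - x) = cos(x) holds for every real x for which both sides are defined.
Claim: sin(π/2 - x) = cos(x).
Reasoning: Use sin(u - v) = sin(u)cos(v) - cos(u)sin(v) with u = π/2, v = x: sin(π/2)cos(x) - cos(π/2)sin(x) = 1·cos(x) - 0·sin(x) = cos(x).
So the two sides agree for every real x for which both sides are defined.

Conclusion: True.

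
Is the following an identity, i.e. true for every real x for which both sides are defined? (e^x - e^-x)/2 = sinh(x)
Yes, this is an identity.

Claim: (e^x - e^-x)/2 = sinh(x).
Reasoning: This is exactly the definition of the hyperbolic sine: sinh(x) := (e^x - e^-x)/2.
So the two sides agree for every real x for which both sides are defined.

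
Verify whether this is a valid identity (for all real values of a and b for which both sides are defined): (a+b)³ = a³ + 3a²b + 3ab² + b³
Yes, this is an identity.

Claim: (a+b)³ = a³ + 3a²b + 3ab² + b³.
Reasoning: (a+b)³ = (a+b)(a+b)² = (a+b)(a² + 2ab + b²) = a³ + 2a²b + ab² + a²b + 2ab² + b³ = a³ + 3a²b + 3ab² + b³.
So the two sides agree for all real values of a and b for which both sides are defined.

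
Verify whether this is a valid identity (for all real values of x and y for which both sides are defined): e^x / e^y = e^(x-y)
Claim: e^x / e^y = e^(x-y).
Reasoning: 1/e^y = e^(-y), so e^x / e^y = e^x · e^(-y) = e^(x + (-y)) = e^(x-y) by the product rule for exponents.
So the two sides agree for all real values of x and y for which both sides are defined.

Conclusion: Yes, this is an identity.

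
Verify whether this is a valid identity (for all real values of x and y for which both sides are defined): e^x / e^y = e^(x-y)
Yes, this is an identity.

Claim: e^x / e^y = e^(x-y).
Reasoning: 1/e^y = e^(-y), so e^x / e^y = e^x · e^(-y) = e^(x + (-y)) = e^(x-y) by the product rule for exponents.
So the two sides agree for all real values of x and y for which both sides are defined.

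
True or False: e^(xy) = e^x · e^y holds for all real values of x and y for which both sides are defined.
Claim: e^(xy) = e^x · e^y.
Test a specific point where both sides are defined: x = 5, y = -1.
LHS = e^(xy) ≈ 0.0067
RHS = e^x · e^y ≈ 54.5982
Since 0.0067 ≠ 54.5982, the equation fails at this point, so it cannot hold for all real values of x and y for which both sides are defined.
e^x · e^y = e^(x+y), not e^(xy).

Conclusion: False.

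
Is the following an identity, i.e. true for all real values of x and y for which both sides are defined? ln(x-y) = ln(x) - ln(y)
No, this is NOT an identity.

Claim: ln(x-y) = ln(x) - ln(y).
Test a specific point where both sides are defined: x = 3, y = 1.
LHS = ln(x-y) ≈ 0.6931
RHS = ln(x) - ln(y) ≈ 1.0986
Since 0.6931 ≠ 1.0986, the equation fails at this point, so it cannot hold for all real values of x and y for which both sides are defined.
ln(x) - ln(y) = ln(x/y), not ln(x-y).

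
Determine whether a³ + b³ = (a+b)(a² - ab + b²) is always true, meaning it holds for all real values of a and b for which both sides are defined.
Claim: a³ + b³ = (a+b)(a² - ab + b²).
Reasoning: Expand the right side: (a+b)(a² - ab + b²) = a³ - a²b + ab² + a²b - ab² + b³ = a³ + b³ (the middle terms cancel in pairs).
So the two sides agree for all real values of a and b for which both sides are defined.

Conclusion: Yes, this is an identity.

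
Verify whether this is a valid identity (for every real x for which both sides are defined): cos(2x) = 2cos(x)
Claim: cos(2x) = 2cos(x).
Test a specific point where both sides are defined: x = π/3.
LHS = cos(2x) ≈ -0.5000
RHS = 2cos(x) ≈ 1.0000
Since -0.5000 ≠ 1.0000, the equation fails at this point, so it cannot hold for every real x for which both sides are defined.
The correct double-angle formula is cos(2x) = cos²x - sin²x.

Conclusion: No, this is NOT an identity.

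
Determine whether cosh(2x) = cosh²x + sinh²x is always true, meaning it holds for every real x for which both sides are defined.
Yes, this is an identity.

Claim: cosh(2x) = cosh²x + sinh²x.
Reasoning: cosh²x = (e^(2x) + 2 + e^(-2x))/4 and sinh²x = (e^(2x) - 2 + e^(-2x))/4. Adding gives (2e^(2x) + 2e^(-2x))/4 = (e^(2x) + e^(-2x))/2 = cosh(2x).
So the two sides agree for every real x for which both sides are defined.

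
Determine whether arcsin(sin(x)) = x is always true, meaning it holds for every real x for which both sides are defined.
Claim: arcsin(sin(x)) = x.
Test a specific point where both sides are defined: x = 2π/3.
LHS = arcsin(sin(x)) ≈ 1.0472
RHS = x ≈ 2.0944
Since 1.0472 ≠ 2.0944, the equation fails at this point, so it cannot hold for every real x for which both sides are defined.
arcsin only returns values in [-π/2, π/2], so arcsin(sin(x)) = x holds only for x in that interval, not for all real x.

Conclusion: No, this is NOT an identity.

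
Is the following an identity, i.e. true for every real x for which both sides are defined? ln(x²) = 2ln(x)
Yes, this is an identity.

Claim: ln(x²) = 2ln(x).
Reasoning: The right side requires x > 0. For x > 0, x² = (e^(ln x))² = e^(2ln x), so ln(x²) = 2ln(x). (For x < 0 the right side is undefined, so those values are outside the claim.)
So the two sides agree for every real x for which both sides are defined.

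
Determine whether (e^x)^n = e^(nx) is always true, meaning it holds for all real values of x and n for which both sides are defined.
Yes, this is an identity.

Claim: (e^x)^n = e^(nx).
Reasoning: e^x is a positive real number, and for a positive base B and real exponent n, B^n = e^(n·ln B). With B = e^x, ln B = x, so (e^x)^n = e^(n·x).
So the two sides agree for all real values of x and n for which both sides are defined.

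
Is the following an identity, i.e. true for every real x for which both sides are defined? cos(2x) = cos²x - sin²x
Claim: cos(2x) = cos²x - sin²x.
Reasoning: Put y = x in the addition formula cos(x+y) = cos(x)cos(y) - sin(x)sin(y): cos(2x) = cos²x - sin²x.
So the two sides agree for every real x for which both sides are defined.

Conclusion: Yes, this is an identity.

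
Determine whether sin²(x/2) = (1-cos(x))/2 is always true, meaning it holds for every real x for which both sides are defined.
Yes, this is an identity.

Claim: sin²(x/2) = (1-cos(x))/2.
Reasoning: Use cos(2θ) = 1 - 2sin²θ with θ = x/2: cos(x) = 1 - 2sin²(x/2). Solving for sin²(x/2) gives (1 - cos(x))/2.
So the two sides agree for every real x for which both sides are defined.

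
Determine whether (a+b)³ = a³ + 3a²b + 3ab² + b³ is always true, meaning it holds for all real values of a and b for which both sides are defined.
Yes, this is an identity.

Claim: (a+b)³ = a³ + 3a²b + 3ab² + b³.
Reasoning: (a+b)³ = (a+b)(a+b)² = (a+b)(a² + 2ab + b²) = a³ + 2a²b + ab² + a²b + 2ab² + b³ = a³ + 3a²b + 3ab² + b³.
So the two sides agree for all real values of a and b for which both sides are defined.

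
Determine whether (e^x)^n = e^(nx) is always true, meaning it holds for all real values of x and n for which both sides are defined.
Yes, this is an identity.

Claim: (e^x)^n = e^(nx).
Reasoning: e^x is a positive real number, and for a positive base B and real exponent n, B^n = e^(n·ln B). With B = e^x, ln B = x, so (e^x)^n = e^(n·x).
So the two sides agree for all real values of x and n for which both sides are defined.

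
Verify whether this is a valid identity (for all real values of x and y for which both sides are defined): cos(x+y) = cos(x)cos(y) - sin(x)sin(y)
Claim: cos(x+y) = cos(x)cos(y) - sin(x)sin(y).
Reasoning: By Euler's formula e^(i(x+y)) = e^(ix)·e^(iy) = (cos x + i·sin x)(cos y + i·sin y). The real part of the left side is cos(x+y); the real part of the product is cos(x)cos(y) - sin(x)sin(y) (since i·i = -1).
So the two sides agree for all real values of x and y for which both sides are defined.

Conclusion: Yes, this is an identity.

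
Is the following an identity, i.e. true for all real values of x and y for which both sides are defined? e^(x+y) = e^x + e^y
No, this is NOT an identity.

Claim: e^(x+y) = e^x + e^y.
Test a specific point where both sides are defined: x = 1, y = 3/2.
LHS = e^(x+y) ≈ 12.1825
RHS = e^x + e^y ≈ 7.2000
Since 12.1825 ≠ 7.2000, the equation fails at this point, so it cannot hold for all real values of x and y for which both sides are defined.
The correct rule is e^(x+y) = e^x · e^y (a product, not a sum).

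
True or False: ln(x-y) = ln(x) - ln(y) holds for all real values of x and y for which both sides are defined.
False.

Claim: ln(x-y) = ln(x) - ln(y).
Test a specific point where both sides are defined: x = 4, y = 1/2.
LHS = ln(x-y) ≈ 1.2528
RHS = ln(x) - ln(y) ≈ 2.0794
Since 1.2528 ≠ 2.0794, the equation fails at this point, so it cannot hold for all real values of x and y for which both sides are defined.
ln(x) - ln(y) = ln(x/y), not ln(x-y).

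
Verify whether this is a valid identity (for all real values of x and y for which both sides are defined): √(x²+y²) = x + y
Claim: √(x²+y²) = x + y.
Test a specific point where both sides are defined: x = 2, y = -1.
LHS = √(x²+y²) ≈ 2.2361
RHS = x + y ≈ 1.0000
Since 2.2361 ≠ 1.0000, the equation fails at this point, so it cannot hold for all real values of x and y for which both sides are defined.
(x+y)² = x² + 2xy + y², not x² + y², so the square root does not split this way.

Conclusion: No, this is NOT an identity.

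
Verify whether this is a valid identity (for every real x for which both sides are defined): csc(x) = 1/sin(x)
Claim: csc(x) = 1/sin(x).
Reasoning: csc(x) is by definition the reciprocal of sin(x), wherever sin(x) ≠ 0.
So the two sides agree for every real x for which both sides are defined.

Conclusion: Yes, this is an identity.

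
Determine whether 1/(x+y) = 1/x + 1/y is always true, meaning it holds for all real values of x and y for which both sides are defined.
No, this is NOT an identity.

Claim: 1/(x+y) = 1/x + 1/y.
Test a specific point where both sides are defined: x = -1, y = 2.
LHS = 1/(x+y) ≈ 1.0000
RHS = 1/x + 1/y ≈ -0.5000
Since 1.0000 ≠ -0.5000, the equation fails at this point, so it cannot hold for all real values of x and y for which both sides are defined.
1/x + 1/y = (x+y)/(xy), which is not 1/(x+y).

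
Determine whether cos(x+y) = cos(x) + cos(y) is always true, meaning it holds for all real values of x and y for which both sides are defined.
No, this is NOT an identity.

Claim: cos(x+y) = cos(x) + cos(y).
Test a specific point where both sides are defined: x = π/4, y = -π/4.
LHS = cos(x+y) ≈ 1.0000
RHS = cos(x) + cos(y) ≈ 1.4142
Since 1.0000 ≠ 1.4142, the equation fails at this point, so it cannot hold for all real values of x and y for which both sides are defined.
The correct expansion is cos(x+y) = cos(x)cos(y) - sin(x)sin(y); cosine is not additive.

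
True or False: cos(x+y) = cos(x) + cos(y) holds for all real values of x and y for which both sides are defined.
Claim: cos(x+y) = cos(x) + cos(y).
Test a specific point where both sides are defined: x = π/4, y = π.
LHS = cos(x+y) ≈ -0.7071
RHS = cos(x) + cos(y) ≈ -0.2929
Since -0.7071 ≠ -0.2929, the equation fails at this point, so it cannot hold for all real values of x and y for which both sides are defined.
The correct expansion is cos(x+y) = cos(x)cos(y) - sin(x)sin(y); cosine is not additive.

Conclusion: False.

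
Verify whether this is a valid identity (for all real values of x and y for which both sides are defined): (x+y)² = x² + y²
Claim: (x+y)² = x² + y².
Test a specific point where both sides are defined: x = 2, y = 3.
LHS = (x+y)² ≈ 25.0000
RHS = x² + y² ≈ 13.0000
Since 25.0000 ≠ 13.0000, the equation fails at this point, so it cannot hold for all real values of x and y for which both sides are defined.
The correct expansion is (x+y)² = x² + 2xy + y²; the cross term 2xy is missing.

Conclusion: No, this is NOT an identity.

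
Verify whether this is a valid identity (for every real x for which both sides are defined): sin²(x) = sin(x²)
No, this is NOT an identity.

Claim: sin²(x) = sin(x²).
Test a specific point where both sides are defined: x = 2π/3.
LHS = sin²(x) ≈ 0.7500
RHS = sin(x²) ≈ -0.9474
Since 0.7500 ≠ -0.9474, the equation fails at this point, so it cannot hold for every real x for which both sides are defined.
sin²(x) means (sin x)², squaring the output; sin(x²) squares the input. These are different functions.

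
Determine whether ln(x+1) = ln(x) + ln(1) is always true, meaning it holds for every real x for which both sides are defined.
Claim: ln(x+1) = ln(x) + ln(1).
Test a specific point where both sides are defined: x = 4.
LHS = ln(x+1) ≈ 1.6094
RHS = ln(x) + ln(1) ≈ 1.3863
Since 1.6094 ≠ 1.3863, the equation fails at this point, so it cannot hold for every real x for which both sides are defined.
ln(1) = 0, so the right side is just ln(x), which differs from ln(x+1).

Conclusion: No, this is NOT an identity.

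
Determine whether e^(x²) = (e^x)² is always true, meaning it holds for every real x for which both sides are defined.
No, this is NOT an identity.

Claim: e^(x²) = (e^x)².
Test a specific point where both sides are defined: x = 1/2.
LHS = e^(x²) ≈ 1.2840
RHS = (e^x)² ≈ 2.7183
Since 1.2840 ≠ 2.7183, the equation fails at this point, so it cannot hold for every real x for which both sides are defined.
(e^x)² = e^(2x), and 2x ≠ x² in general.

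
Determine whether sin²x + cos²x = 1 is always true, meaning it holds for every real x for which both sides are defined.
Yes, this is an identity.

Claim: sin²x + cos²x = 1.
Reasoning: The point (cos x, sin x) lies on the unit circle X² + Y² = 1, so cos²x + sin²x = 1 for every real x.
So the two sides agree for every real x for which both sides are defined.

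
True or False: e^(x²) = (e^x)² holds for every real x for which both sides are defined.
Claim: e^(x²) = (e^x)².
Test a specific point where both sides are defined: x = -2.
LHS = e^(x²) ≈ 54.5982
RHS = (e^x)² ≈ 0.0183
Since 54.5982 ≠ 0.0183, the equation fails at this point, so it cannot hold for every real x for which both sides are defined.
(e^x)² = e^(2x), and 2x ≠ x² in general.

Conclusion: False.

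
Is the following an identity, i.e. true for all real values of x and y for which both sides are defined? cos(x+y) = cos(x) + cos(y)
No, this is NOT an identity.

Claim: cos(x+y) = cos(x) + cos(y).
Test a specific point where both sides are defined: x = π/4, y = π/2.
LHS = cos(x+y) ≈ -0.7071
RHS = cos(x) + cos(y) ≈ 0.7071
Since -0.7071 ≠ 0.7071, the equation fails at this point, so it cannot hold for all real values of x and y for which both sides are defined.
The correct expansion is cos(x+y) = cos(x)cos(y) - sin(x)sin(y); cosine is not additive.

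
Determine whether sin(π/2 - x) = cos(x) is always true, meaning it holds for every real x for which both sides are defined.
Yes, this is an identity.

Claim: sin(π/2 - x) = cos(x).
Reasoning: Use sin(u - v) = sin(u)cos(v) - cos(u)sin(v) with u = π/2, v = x: sin(π/2)cos(x) - cos(π/2)sin(x) = 1·cos(x) - 0·sin(x) = cos(x).
So the two sides agree for every real x for which both sides are defined.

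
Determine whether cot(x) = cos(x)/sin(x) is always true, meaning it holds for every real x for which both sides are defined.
Claim: cot(x) = cos(x)/sin(x).
Reasoning: cot(x) is defined as 1/tan(x) = 1/(sin(x)/cos(x)) = cos(x)/sin(x), wherever sin(x) ≠ 0.
So the two sides agree for every real x for which both sides are defined.

Conclusion: Yes, this is an identity.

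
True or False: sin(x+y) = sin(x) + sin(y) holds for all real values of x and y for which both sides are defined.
False.

Claim: sin(x+y) = sin(x) + sin(y).
Test a specific point where both sides are defined: x = π/6, y = -π/2.
LHS = sin(x+y) ≈ -0.8660
RHS = sin(x) + sin(y) ≈ -0.5000
Since -0.8660 ≠ -0.5000, the equation fails at this point, so it cannot hold for all real values of x and y for which both sides are defined.
The correct expansion is sin(x+y) = sin(x)cos(y) + cos(x)sin(y); sine is not additive.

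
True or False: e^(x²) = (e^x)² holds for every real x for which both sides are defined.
Claim: e^(x²) = (e^x)².
Test a specific point where both sides are defined: x = 3/2.
LHS = e^(x²) ≈ 9.4877
RHS = (e^x)² ≈ 20.0855
Since 9.4877 ≠ 20.0855, the equation fails at this point, so it cannot hold for every real x for which both sides are defined.
(e^x)² = e^(2x), and 2x ≠ x² in general.

Conclusion: False.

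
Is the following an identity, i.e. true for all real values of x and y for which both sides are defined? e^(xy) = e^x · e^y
Claim: e^(xy) = e^x · e^y.
Test a specific point where both sides are defined: x = 3/2, y = -3.
LHS = e^(xy) ≈ 0.0111
RHS = e^x · e^y ≈ 0.2231
Since 0.0111 ≠ 0.2231, the equation fails at this point, so it cannot hold for all real values of x and y for which both sides are defined.
e^x · e^y = e^(x+y), not e^(xy).

Conclusion: No, this is NOT an identity.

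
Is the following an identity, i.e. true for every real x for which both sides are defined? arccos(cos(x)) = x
Claim: arccos(cos(x)) = x.
Test a specific point where both sides are defined: x = -π/3.
LHS = arccos(cos(x)) ≈ 1.0472
RHS = x ≈ -1.0472
Since 1.0472 ≠ -1.0472, the equation fails at this point, so it cannot hold for every real x for which both sides are defined.
arccos only returns values in [0, π], so arccos(cos(x)) = x holds only for x in that interval, not for all real x.

Conclusion: No, this is NOT an identity.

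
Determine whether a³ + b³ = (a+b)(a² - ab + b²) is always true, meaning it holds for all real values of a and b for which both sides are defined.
Claim: a³ + b³ = (a+b)(a² - ab + b²).
Reasoning: Expand the right side: (a+b)(a² - ab + b²) = a³ - a²b + ab² + a²b - ab² + b³ = a³ + b³ (the middle terms cancel in pairs).
So the two sides agree for all real values of a and b for which both sides are defined.

Conclusion: Yes, this is an identity.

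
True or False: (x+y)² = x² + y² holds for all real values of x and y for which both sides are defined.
Claim: (x+y)² = x² + y².
Test a specific point where both sides are defined: x = 2, y = 5.
LHS = (x+y)² ≈ 49.0000
RHS = x² + y² ≈ 29.0000
Since 49.0000 ≠ 29.0000, the equation fails at this point, so it cannot hold for all real values of x and y for which both sides are defined.
The correct expansion is (x+y)² = x² + 2xy + y²; the cross term 2xy is missing.

Conclusion: False.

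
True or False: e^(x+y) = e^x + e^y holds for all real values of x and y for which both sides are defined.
Claim: e^(x+y) = e^x + e^y.
Test a specific point where both sides are defined: x = 1, y = 1/2.
LHS = e^(x+y) ≈ 4.4817
RHS = e^x + e^y ≈ 4.3670
Since 4.4817 ≠ 4.3670, the equation fails at this point, so it cannot hold for all real values of x and y for which both sides are defined.
The correct rule is e^(x+y) = e^x · e^y (a product, not a sum).

Conclusion: False.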